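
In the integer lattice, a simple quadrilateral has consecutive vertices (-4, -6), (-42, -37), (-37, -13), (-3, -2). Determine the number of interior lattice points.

440

The shoelace formula gives twice the area as |((-4)·(-37) − (-42)·(-6)) + ((-42)·(-13) − (-37)·(-37)) + ((-37)·(-2) − (-3)·(-13)) + ((-3)·(-6) − (-4)·(-2))| = 882, so the area is 441.
Along each edge there are gcd(|Δx|,|Δy|)+1 lattice points, so counting each shared vertex once the boundary has gcd(38,31) + gcd(5,24) + gcd(34,11) + gcd(1,4) = 1+1+1+1 = 4.
By Pick's theorem A = I + B/2 − 1, so I = 441 − 4/2 + 1 = 440.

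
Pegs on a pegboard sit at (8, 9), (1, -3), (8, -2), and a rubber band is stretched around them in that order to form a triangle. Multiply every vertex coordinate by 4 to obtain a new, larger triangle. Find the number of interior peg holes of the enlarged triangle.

By the shoelace formula, twice the signed area is |[8·(-3) − 1·9] + [1·(-2) − 8·(-3)] + [8·9 − 8·(-2)]| = 77, so the area is 77/2.
The number of boundary lattice points is Σ gcd(|Δx|,|Δy|) = gcd(7,12) + gcd(7,1) + gcd(0,11) = 1+1+11 = 13.
Scaling by 4 multiplies the area by 4² = 16 (so the new area is 616) and multiplies the boundary lattice-point count by 4, giving 52.
By Pick's theorem, the interior count of the dilated polygon is 616 − 52/2 + 1 = 591.

591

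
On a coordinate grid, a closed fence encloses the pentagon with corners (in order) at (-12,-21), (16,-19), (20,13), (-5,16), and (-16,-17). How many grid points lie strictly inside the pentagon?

By the shoelace formula, twice the signed area is |[(-12)·(-19) − 16·(-21)] + [16·13 − 20·(-19)] + [20·16 − (-5)·13] + [(-5)·(-17) − (-16)·16] + [(-16)·(-21) − (-12)·(-17)]| = 2010, so the area is 1005.
The number of boundary lattice points is Σ gcd(|Δx|,|Δy|) = gcd(28,2) + gcd(4,32) + gcd(25,3) + gcd(11,33) + gcd(4,4) = 2+4+1+11+4 = 22.
Pick's theorem gives I = A − B/2 + 1 = 1005 − 22/2 + 1 = 995.

995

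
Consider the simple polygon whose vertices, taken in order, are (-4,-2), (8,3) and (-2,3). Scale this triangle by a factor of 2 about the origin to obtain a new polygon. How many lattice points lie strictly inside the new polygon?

89

Using the shoelace formula, 2A = |((-4)·3 − 8·(-2)) + (8·3 − (-2)·3) + ((-2)·(-2) − (-4)·3)| = 50, so the area is 25.
Along each edge there are gcd(|Δx|,|Δy|)+1 lattice points, so counting each shared vertex once the boundary has gcd(12,5) + gcd(10,0) + gcd(2,5) = 1+10+1 = 12.
Scaling by 2 multiplies the area by 2² = 4 (so the new area is 100) and multiplies the boundary lattice-point count by 2, giving 24.
By Pick's theorem, the interior count of the dilated polygon is 100 − 24/2 + 1 = 89.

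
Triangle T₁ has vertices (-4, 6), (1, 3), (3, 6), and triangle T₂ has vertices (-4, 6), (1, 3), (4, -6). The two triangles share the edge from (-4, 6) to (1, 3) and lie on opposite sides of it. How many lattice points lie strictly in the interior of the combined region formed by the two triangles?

The union is the simple quadrilateral with vertices (-4, 6), (3, 6), (1, 3), (4, -6) in order.
Using the shoelace formula, 2A = |[(-4)·6 − 3·6] + [3·3 − 1·6] + [1·(-6) − 4·3] + [4·6 − (-4)·(-6)]| = 57, so the area is 57/2.
Along each edge there are gcd(|Δx|,|Δy|)+1 lattice points, so counting each shared vertex once the boundary has gcd(7,0) + gcd(2,3) + gcd(3,9) + gcd(8,12) = 7+1+3+4 = 15.
By Pick's theorem I = A − B/2 + 1 = 57/2 − 15/2 + 1 = 22.

22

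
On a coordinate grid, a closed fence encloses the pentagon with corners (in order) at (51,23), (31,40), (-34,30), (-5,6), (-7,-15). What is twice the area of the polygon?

4284

By the shoelace formula, twice the signed area is |[51·40 − 31·23] + [31·30 − (-34)·40] + [(-34)·6 − (-5)·30] + [(-5)·(-15) − (-7)·6] + [(-7)·23 − 51·(-15)]| = 4284, so the area is 2142.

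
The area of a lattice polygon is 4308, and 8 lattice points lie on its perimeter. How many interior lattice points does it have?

From Pick's theorem, I = A − B/2 + 1 = 4308 − 8/2 + 1 = 4305.

4305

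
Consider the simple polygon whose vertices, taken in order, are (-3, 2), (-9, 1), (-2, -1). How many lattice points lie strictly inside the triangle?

The shoelace formula gives twice the area as |[(-3)·1 − (-9)·2] + [(-9)·(-1) − (-2)·1] + [(-2)·2 − (-3)·(-1)]| = 19, so the area is 9.5.
Along each edge there are gcd(|Δx|,|Δy|)+1 lattice points, so counting each shared vertex once the boundary has gcd(6,1) + gcd(7,2) + gcd(1,3) = 1+1+1 = 3.
By Pick's theorem A = I + B/2 − 1, so I = 9.5 − 3/2 + 1 = 9.

9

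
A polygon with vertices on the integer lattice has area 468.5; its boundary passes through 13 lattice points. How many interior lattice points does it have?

Pick's theorem A = I + B/2 − 1 rearranges to I = A − B/2 + 1 = 468.5 − 13/2 + 1 = 463.

463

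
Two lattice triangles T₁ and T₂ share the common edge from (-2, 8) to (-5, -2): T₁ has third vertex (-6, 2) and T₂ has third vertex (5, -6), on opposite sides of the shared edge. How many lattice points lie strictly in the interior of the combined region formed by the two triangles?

The union is the simple quadrilateral with vertices (-2, 8), (-6, 2), (-5, -2), (5, -6) in order.
By the shoelace formula, twice the signed area is |((-2)·2 − (-6)·8) + ((-6)·(-2) − (-5)·2) + ((-5)·(-6) − 5·(-2)) + (5·8 − (-2)·(-6))| = 134, so the area is 67.
Summing gcd(|Δx|,|Δy|) over the edges gives the boundary count: gcd(4,6) + gcd(1,4) + gcd(10,4) + gcd(7,14) = 2+1+2+7 = 12.
By Pick's theorem I = A − B/2 + 1 = 67 − 12/2 + 1 = 62.

62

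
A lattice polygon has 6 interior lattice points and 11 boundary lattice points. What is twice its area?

21

Pick's theorem states A = I + B/2 − 1, so A = 6 + 11/2 − 1 = 21/2.
Hence 2A = 21.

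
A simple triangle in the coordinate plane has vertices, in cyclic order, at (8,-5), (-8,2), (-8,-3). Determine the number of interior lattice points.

Using the shoelace formula, 2A = |[8·2 − (-8)·(-5)] + [(-8)·(-3) − (-8)·2] + [(-8)·(-5) − 8·(-3)]| = 80, so the area is 40.
Along each edge there are gcd(|Δx|,|Δy|)+1 lattice points, so counting each shared vertex once the boundary has gcd(16,7) + gcd(0,5) + gcd(16,2) = 1+5+2 = 8.
Pick's theorem gives I = A − B/2 + 1 = 40 − 8/2 + 1 = 37.

37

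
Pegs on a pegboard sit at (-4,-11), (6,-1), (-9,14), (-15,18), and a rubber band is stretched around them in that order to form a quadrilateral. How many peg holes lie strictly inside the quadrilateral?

Using the shoelace formula, 2A = |((-4)·(-1) − 6·(-11)) + (6·14 − (-9)·(-1)) + ((-9)·18 − (-15)·14) + ((-15)·(-11) − (-4)·18)| = 430, so the area is 215.
Summing gcd(|Δx|,|Δy|) over the edges gives the boundary count: gcd(10,10) + gcd(15,15) + gcd(6,4) + gcd(11,29) = 10+15+2+1 = 28.
By Pick's theorem A = I + B/2 − 1, so I = 215 − 28/2 + 1 = 202.

202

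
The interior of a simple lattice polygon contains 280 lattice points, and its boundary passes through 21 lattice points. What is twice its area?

By Pick's theorem, A = I + B/2 − 1 = 280 + 21/2 − 1 = 579/2.
Hence 2A = 579.

579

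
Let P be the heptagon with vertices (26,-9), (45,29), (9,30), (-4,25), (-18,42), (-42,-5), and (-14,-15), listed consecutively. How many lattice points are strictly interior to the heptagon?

2890

By the shoelace formula, twice the signed area is |[26·29 − 45·(-9)] + [45·30 − 9·29] + [9·25 − (-4)·30] + [(-4)·42 − (-18)·25] + [(-18)·(-5) − (-42)·42] + [(-42)·(-15) − (-14)·(-5)] + [(-14)·(-9) − 26·(-15)]| = 5805, so the area is 2902.5.
The number of boundary lattice points is Σ gcd(|Δx|,|Δy|) = gcd(19,38) + gcd(36,1) + gcd(13,5) + gcd(14,17) + gcd(24,47) + gcd(28,10) + gcd(40,6) = 19+1+1+1+1+2+2 = 27.
Pick's theorem gives I = A − B/2 + 1 = 2902.5 − 27/2 + 1 = 2890.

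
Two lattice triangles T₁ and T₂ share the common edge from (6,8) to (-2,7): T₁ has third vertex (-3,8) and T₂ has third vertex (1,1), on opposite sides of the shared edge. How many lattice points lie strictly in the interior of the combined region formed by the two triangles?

The union is the simple quadrilateral with vertices (6,8), (-3,8), (-2,7), (1,1) in order.
By the shoelace formula, twice the signed area is |[6·8 − (-3)·8] + [(-3)·7 − (-2)·8] + [(-2)·1 − 1·7] + [1·8 − 6·1]| = 60, so the area is 30.
The number of boundary lattice points is Σ gcd(|Δx|,|Δy|) = gcd(9,0) + gcd(1,1) + gcd(3,6) + gcd(5,7) = 9+1+3+1 = 14.
By Pick's theorem I = A − B/2 + 1 = 30 − 14/2 + 1 = 24.

24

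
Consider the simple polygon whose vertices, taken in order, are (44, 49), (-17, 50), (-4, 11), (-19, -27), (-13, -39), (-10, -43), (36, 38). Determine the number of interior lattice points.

Using the shoelace formula, 2A = |(44·50 − (-17)·49) + ((-17)·11 − (-4)·50) + ((-4)·(-27) − (-19)·11) + ((-19)·(-39) − (-13)·(-27)) + ((-13)·(-43) − (-10)·(-39)) + ((-10)·38 − 36·(-43)) + (36·49 − 44·38)| = 5182, so the area is 2591.
The number of boundary lattice points is Σ gcd(|Δx|,|Δy|) = gcd(61,1) + gcd(13,39) + gcd(15,38) + gcd(6,12) + gcd(3,4) + gcd(46,81) + gcd(8,11) = 1+13+1+6+1+1+1 = 24.
By Pick's theorem A = I + B/2 − 1, so I = 2591 − 24/2 + 1 = 2580.

2580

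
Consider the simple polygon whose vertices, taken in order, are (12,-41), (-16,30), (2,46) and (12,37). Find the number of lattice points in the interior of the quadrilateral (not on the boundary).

Using the shoelace formula, 2A = |[12·30 − (-16)·(-41)] + [(-16)·46 − 2·30] + [2·37 − 12·46] + [12·(-41) − 12·37]| = 2506, so the area is 1253.
The number of boundary lattice points is Σ gcd(|Δx|,|Δy|) = gcd(28,71) + gcd(18,16) + gcd(10,9) + gcd(0,78) = 1+2+1+78 = 82.
Pick's theorem gives I = A − B/2 + 1 = 1253 − 82/2 + 1 = 1213.

1213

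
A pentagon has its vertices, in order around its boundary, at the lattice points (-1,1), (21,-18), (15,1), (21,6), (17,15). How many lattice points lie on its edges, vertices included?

6

Summing gcd(|Δx|,|Δy|) over the edges gives the boundary count: gcd(22,19) + gcd(6,19) + gcd(6,5) + gcd(4,9) + gcd(18,14) = 1+1+1+1+2 = 6.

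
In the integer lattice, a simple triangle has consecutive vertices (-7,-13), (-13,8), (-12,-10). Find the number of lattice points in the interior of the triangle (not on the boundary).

42

Using the shoelace formula, 2A = |[(-7)·8 − (-13)·(-13)] + [(-13)·(-10) − (-12)·8] + [(-12)·(-13) − (-7)·(-10)]| = 87, so the area is 43.5.
Summing gcd(|Δx|,|Δy|) over the edges gives the boundary count: gcd(6,21) + gcd(1,18) + gcd(5,3) = 3+1+1 = 5.
Pick's theorem gives I = A − B/2 + 1 = 43.5 − 5/2 + 1 = 42.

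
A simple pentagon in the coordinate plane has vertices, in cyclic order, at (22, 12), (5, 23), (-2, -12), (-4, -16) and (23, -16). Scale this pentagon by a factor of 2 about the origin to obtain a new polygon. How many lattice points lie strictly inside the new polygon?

2915

By the shoelace formula, twice the signed area is |(22·23 − 5·12) + (5·(-12) − (-2)·23) + ((-2)·(-16) − (-4)·(-12)) + ((-4)·(-16) − 23·(-16)) + (23·12 − 22·(-16))| = 1476, so the area is 738.
The number of boundary lattice points is Σ gcd(|Δx|,|Δy|) = gcd(17,11) + gcd(7,35) + gcd(2,4) + gcd(27,0) + gcd(1,28) = 1+7+2+27+1 = 38.
Scaling by 2 multiplies the area by 2² = 4 (so the new area is 2952) and multiplies the boundary lattice-point count by 2, giving 76.
By Pick's theorem, the interior count of the dilated polygon is 2952 − 76/2 + 1 = 2915.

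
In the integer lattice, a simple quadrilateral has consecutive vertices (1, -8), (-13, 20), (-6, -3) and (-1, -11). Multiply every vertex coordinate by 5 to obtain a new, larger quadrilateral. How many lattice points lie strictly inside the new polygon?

By the shoelace formula, twice the signed area is |[1·20 − (-13)·(-8)] + [(-13)·(-3) − (-6)·20] + [(-6)·(-11) − (-1)·(-3)] + [(-1)·(-8) − 1·(-11)]| = 157, so the area is 78.5.
The number of boundary lattice points is Σ gcd(|Δx|,|Δy|) = gcd(14,28) + gcd(7,23) + gcd(5,8) + gcd(2,3) = 14+1+1+1 = 17.
Scaling by 5 multiplies the area by 5² = 25 (so the new area is 1962.5) and multiplies the boundary lattice-point count by 5, giving 85.
By Pick's theorem, the interior count of the dilated polygon is 1962.5 − 85/2 + 1 = 1921.

1921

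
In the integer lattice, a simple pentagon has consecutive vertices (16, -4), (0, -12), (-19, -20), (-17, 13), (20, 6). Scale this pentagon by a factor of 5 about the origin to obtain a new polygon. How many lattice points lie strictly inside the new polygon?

The shoelace formula gives twice the area as |[16·(-12) − 0·(-4)] + [0·(-20) − (-19)·(-12)] + [(-19)·13 − (-17)·(-20)] + [(-17)·6 − 20·13] + [20·(-4) − 16·6]| = 1545, so the area is 1545/2.
Summing gcd(|Δx|,|Δy|) over the edges gives the boundary count: gcd(16,8) + gcd(19,8) + gcd(2,33) + gcd(37,7) + gcd(4,10) = 8+1+1+1+2 = 13.
Scaling by 5 multiplies the area by 5² = 25 (so the new area is 19312.5) and multiplies the boundary lattice-point count by 5, giving 65.
By Pick's theorem, the interior count of the dilated polygon is 19312.5 − 65/2 + 1 = 19281.

19281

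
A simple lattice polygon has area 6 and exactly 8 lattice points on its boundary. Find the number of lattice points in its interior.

3

Pick's theorem A = I + B/2 − 1 rearranges to I = A − B/2 + 1 = 6 − 8/2 + 1 = 3.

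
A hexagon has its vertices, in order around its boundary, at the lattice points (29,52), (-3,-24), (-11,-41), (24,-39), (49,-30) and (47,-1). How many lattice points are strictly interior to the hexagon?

2875

Using the shoelace formula, 2A = |[29·(-24) − (-3)·52] + [(-3)·(-41) − (-11)·(-24)] + [(-11)·(-39) − 24·(-41)] + [24·(-30) − 49·(-39)] + [49·(-1) − 47·(-30)] + [47·52 − 29·(-1)]| = 5757, so the area is 5757/2.
Summing gcd(|Δx|,|Δy|) over the edges gives the boundary count: gcd(32,76) + gcd(8,17) + gcd(35,2) + gcd(25,9) + gcd(2,29) + gcd(18,53) = 4+1+1+1+1+1 = 9.
By Pick's theorem A = I + B/2 − 1, so I = 5757/2 − 9/2 + 1 = 2875.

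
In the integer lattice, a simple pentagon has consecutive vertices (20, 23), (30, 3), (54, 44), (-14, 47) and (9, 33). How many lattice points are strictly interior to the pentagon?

1166

By the shoelace formula, twice the signed area is |(20·3 − 30·23) + (30·44 − 54·3) + (54·47 − (-14)·44) + ((-14)·33 − 9·47) + (9·23 − 20·33)| = 2344, so the area is 1172.
Summing gcd(|Δx|,|Δy|) over the edges gives the boundary count: gcd(10,20) + gcd(24,41) + gcd(68,3) + gcd(23,14) + gcd(11,10) = 10+1+1+1+1 = 14.
By Pick's theorem A = I + B/2 − 1, so I = 1172 − 14/2 + 1 = 1166.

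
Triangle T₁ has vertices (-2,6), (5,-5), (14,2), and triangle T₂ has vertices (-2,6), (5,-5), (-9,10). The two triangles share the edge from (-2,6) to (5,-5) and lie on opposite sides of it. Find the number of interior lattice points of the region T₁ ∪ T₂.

The union is the simple quadrilateral with vertices (-2,6), (14,2), (5,-5), (-9,10) in order.
By the shoelace formula, twice the signed area is |[(-2)·2 − 14·6] + [14·(-5) − 5·2] + [5·10 − (-9)·(-5)] + [(-9)·6 − (-2)·10]| = 197, so the area is 197/2.
The number of boundary lattice points is Σ gcd(|Δx|,|Δy|) = gcd(16,4) + gcd(9,7) + gcd(14,15) + gcd(7,4) = 4+1+1+1 = 7.
By Pick's theorem I = A − B/2 + 1 = 197/2 − 7/2 + 1 = 96.

96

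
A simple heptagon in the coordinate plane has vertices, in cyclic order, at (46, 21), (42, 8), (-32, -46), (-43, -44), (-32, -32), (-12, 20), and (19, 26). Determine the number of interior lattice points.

2648

Using the shoelace formula, 2A = |(46·8 − 42·21) + (42·(-46) − (-32)·8) + ((-32)·(-44) − (-43)·(-46)) + ((-43)·(-32) − (-32)·(-44)) + ((-32)·20 − (-12)·(-32)) + ((-12)·26 − 19·20) + (19·21 − 46·26)| = 5305, so the area is 2652.5.
The number of boundary lattice points is Σ gcd(|Δx|,|Δy|) = gcd(4,13) + gcd(74,54) + gcd(11,2) + gcd(11,12) + gcd(20,52) + gcd(31,6) + gcd(27,5) = 1+2+1+1+4+1+1 = 11.
Pick's theorem gives I = A − B/2 + 1 = 2652.5 − 11/2 + 1 = 2648.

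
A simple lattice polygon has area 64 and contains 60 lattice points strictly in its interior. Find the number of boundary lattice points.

10

Pick's theorem gives A = I + B/2 − 1, so B = 2(A − I + 1) = 2(64 − 60 + 1) = 10.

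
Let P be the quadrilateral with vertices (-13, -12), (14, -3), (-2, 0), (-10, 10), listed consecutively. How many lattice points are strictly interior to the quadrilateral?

210

The shoelace formula gives twice the area as |[(-13)·(-3) − 14·(-12)] + [14·0 − (-2)·(-3)] + [(-2)·10 − (-10)·0] + [(-10)·(-12) − (-13)·10]| = 431, so the area is 215.5.
Along each edge there are gcd(|Δx|,|Δy|)+1 lattice points, so counting each shared vertex once the boundary has gcd(27,9) + gcd(16,3) + gcd(8,10) + gcd(3,22) = 9+1+2+1 = 13.
By Pick's theorem A = I + B/2 − 1, so I = 215.5 − 13/2 + 1 = 210.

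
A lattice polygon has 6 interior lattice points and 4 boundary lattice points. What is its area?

7

By Pick's theorem, A = I + B/2 − 1 = 6 + 4/2 − 1 = 7.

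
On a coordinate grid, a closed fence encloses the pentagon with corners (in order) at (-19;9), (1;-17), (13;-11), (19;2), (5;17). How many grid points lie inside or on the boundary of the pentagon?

730

Using the shoelace formula, 2A = |((-19)·(-17) − 1·9) + (1·(-11) − 13·(-17)) + (13·2 − 19·(-11)) + (19·17 − 5·2) + (5·9 − (-19)·17)| = 1440, so the area is 720.
Summing gcd(|Δx|,|Δy|) over the edges gives the boundary count: gcd(20,26) + gcd(12,6) + gcd(6,13) + gcd(14,15) + gcd(24,8) = 2+6+1+1+8 = 18.
Pick's theorem gives I = A − B/2 + 1 = 720 − 18/2 + 1 = 712, so the closed region contains I + B = 712 + 18 = 730 lattice points.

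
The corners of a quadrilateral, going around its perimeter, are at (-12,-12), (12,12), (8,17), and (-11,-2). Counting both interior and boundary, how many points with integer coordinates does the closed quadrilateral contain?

Using the shoelace formula, 2A = |[(-12)·12 − 12·(-12)] + [12·17 − 8·12] + [8·(-2) − (-11)·17] + [(-11)·(-12) − (-12)·(-2)]| = 387, so the area is 193.5.
Summing gcd(|Δx|,|Δy|) over the edges gives the boundary count: gcd(24,24) + gcd(4,5) + gcd(19,19) + gcd(1,10) = 24+1+19+1 = 45.
Pick's theorem gives I = A − B/2 + 1 = 193.5 − 45/2 + 1 = 172, so the closed region contains I + B = 172 + 45 = 217 lattice points.

217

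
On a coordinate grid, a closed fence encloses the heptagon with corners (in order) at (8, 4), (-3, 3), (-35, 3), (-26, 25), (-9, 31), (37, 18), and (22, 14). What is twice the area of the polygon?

2457

By the shoelace formula, twice the signed area is |[8·3 − (-3)·4] + [(-3)·3 − (-35)·3] + [(-35)·25 − (-26)·3] + [(-26)·31 − (-9)·25] + [(-9)·18 − 37·31] + [37·14 − 22·18] + [22·4 − 8·14]| = 2457, so the area is 1228.5.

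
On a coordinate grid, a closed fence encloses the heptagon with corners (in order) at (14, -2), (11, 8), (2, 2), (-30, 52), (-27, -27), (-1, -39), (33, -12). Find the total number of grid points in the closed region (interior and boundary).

Using the shoelace formula, 2A = |(14·8 − 11·(-2)) + (11·2 − 2·8) + (2·52 − (-30)·2) + ((-30)·(-27) − (-27)·52) + ((-27)·(-39) − (-1)·(-27)) + ((-1)·(-12) − 33·(-39)) + (33·(-2) − 14·(-12))| = 4945, so the area is 4945/2.
Summing gcd(|Δx|,|Δy|) over the edges gives the boundary count: gcd(3,10) + gcd(9,6) + gcd(32,50) + gcd(3,79) + gcd(26,12) + gcd(34,27) + gcd(19,10) = 1+3+2+1+2+1+1 = 11.
Pick's theorem gives I = A − B/2 + 1 = 4945/2 − 11/2 + 1 = 2468, so the closed region contains I + B = 2468 + 11 = 2479 lattice points.

2479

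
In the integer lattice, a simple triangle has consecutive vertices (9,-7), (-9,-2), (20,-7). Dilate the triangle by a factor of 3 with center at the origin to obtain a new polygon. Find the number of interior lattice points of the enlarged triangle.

By the shoelace formula, twice the signed area is |(9·(-2) − (-9)·(-7)) + ((-9)·(-7) − 20·(-2)) + (20·(-7) − 9·(-7))| = 55, so the area is 55/2.
Along each edge there are gcd(|Δx|,|Δy|)+1 lattice points, so counting each shared vertex once the boundary has gcd(18,5) + gcd(29,5) + gcd(11,0) = 1+1+11 = 13.
Scaling by 3 multiplies the area by 3² = 9 (so the new area is 247.5) and multiplies the boundary lattice-point count by 3, giving 39.
By Pick's theorem, the interior count of the dilated polygon is 247.5 − 39/2 + 1 = 229.

229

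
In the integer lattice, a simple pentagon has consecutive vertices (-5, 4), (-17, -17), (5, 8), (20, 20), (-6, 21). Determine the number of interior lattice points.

By the shoelace formula, twice the signed area is |[(-5)·(-17) − (-17)·4] + [(-17)·8 − 5·(-17)] + [5·20 − 20·8] + [20·21 − (-6)·20] + [(-6)·4 − (-5)·21]| = 663, so the area is 663/2.
Summing gcd(|Δx|,|Δy|) over the edges gives the boundary count: gcd(12,21) + gcd(22,25) + gcd(15,12) + gcd(26,1) + gcd(1,17) = 3+1+3+1+1 = 9.
Pick's theorem gives I = A − B/2 + 1 = 663/2 − 9/2 + 1 = 328.

328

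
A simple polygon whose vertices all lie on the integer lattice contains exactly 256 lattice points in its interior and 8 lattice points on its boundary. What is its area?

By Pick's theorem, A = I + B/2 − 1 = 256 + 8/2 − 1 = 259.

259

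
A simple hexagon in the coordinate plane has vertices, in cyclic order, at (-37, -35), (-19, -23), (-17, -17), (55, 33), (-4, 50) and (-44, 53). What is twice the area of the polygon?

8863

The shoelace formula gives twice the area as |((-37)·(-23) − (-19)·(-35)) + ((-19)·(-17) − (-17)·(-23)) + ((-17)·33 − 55·(-17)) + (55·50 − (-4)·33) + ((-4)·53 − (-44)·50) + ((-44)·(-35) − (-37)·53)| = 8863, so the area is 4431.5.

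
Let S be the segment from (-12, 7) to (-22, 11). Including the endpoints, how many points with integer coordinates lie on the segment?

3

The number of lattice points on a segment between lattice points is gcd(|Δx|,|Δy|) + 1 = gcd(10,4) + 1 = 2 + 1 = 3.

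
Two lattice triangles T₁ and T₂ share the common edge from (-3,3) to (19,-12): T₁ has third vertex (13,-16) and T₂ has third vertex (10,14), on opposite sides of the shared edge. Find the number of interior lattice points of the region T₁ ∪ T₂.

306

The union is the simple quadrilateral with vertices (-3,3), (13,-16), (19,-12), (10,14) in order.
Using the shoelace formula, 2A = |[(-3)·(-16) − 13·3] + [13·(-12) − 19·(-16)] + [19·14 − 10·(-12)] + [10·3 − (-3)·14]| = 615, so the area is 307.5.
The number of boundary lattice points is Σ gcd(|Δx|,|Δy|) = gcd(16,19) + gcd(6,4) + gcd(9,26) + gcd(13,11) = 1+2+1+1 = 5.
By Pick's theorem I = A − B/2 + 1 = 307.5 − 5/2 + 1 = 306.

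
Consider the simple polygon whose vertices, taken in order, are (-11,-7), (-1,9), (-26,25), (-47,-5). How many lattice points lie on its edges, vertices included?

8

The number of boundary lattice points is Σ gcd(|Δx|,|Δy|) = gcd(10,16) + gcd(25,16) + gcd(21,30) + gcd(36,2) = 2+1+3+2 = 8.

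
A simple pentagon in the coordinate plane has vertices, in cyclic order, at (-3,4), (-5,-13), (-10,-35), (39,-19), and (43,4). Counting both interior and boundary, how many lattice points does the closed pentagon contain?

Using the shoelace formula, 2A = |[(-3)·(-13) − (-5)·4] + [(-5)·(-35) − (-10)·(-13)] + [(-10)·(-19) − 39·(-35)] + [39·4 − 43·(-19)] + [43·4 − (-3)·4]| = 2816, so the area is 1408.
Summing gcd(|Δx|,|Δy|) over the edges gives the boundary count: gcd(2,17) + gcd(5,22) + gcd(49,16) + gcd(4,23) + gcd(46,0) = 1+1+1+1+46 = 50.
Pick's theorem gives I = A − B/2 + 1 = 1408 − 50/2 + 1 = 1384, so the closed region contains I + B = 1384 + 50 = 1434 lattice points.

1434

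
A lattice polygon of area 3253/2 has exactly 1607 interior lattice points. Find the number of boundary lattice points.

Pick's theorem gives A = I + B/2 − 1, so B = 2(A − I + 1) = 2(3253/2 − 1607 + 1) = 41.

41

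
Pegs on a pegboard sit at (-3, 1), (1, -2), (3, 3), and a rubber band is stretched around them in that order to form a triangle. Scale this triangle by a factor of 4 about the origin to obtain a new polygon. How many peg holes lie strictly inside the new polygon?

201

By the shoelace formula, twice the signed area is |[(-3)·(-2) − 1·1] + [1·3 − 3·(-2)] + [3·1 − (-3)·3]| = 26, so the area is 13.
Summing gcd(|Δx|,|Δy|) over the edges gives the boundary count: gcd(4,3) + gcd(2,5) + gcd(6,2) = 1+1+2 = 4.
Scaling by 4 multiplies the area by 4² = 16 (so the new area is 208) and multiplies the boundary lattice-point count by 4, giving 16.
By Pick's theorem, the interior count of the dilated polygon is 208 − 16/2 + 1 = 201.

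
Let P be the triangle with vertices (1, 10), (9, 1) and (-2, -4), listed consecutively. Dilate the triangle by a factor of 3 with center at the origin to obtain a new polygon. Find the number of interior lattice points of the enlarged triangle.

622

Using the shoelace formula, 2A = |[1·1 − 9·10] + [9·(-4) − (-2)·1] + [(-2)·10 − 1·(-4)]| = 139, so the area is 139/2.
The number of boundary lattice points is Σ gcd(|Δx|,|Δy|) = gcd(8,9) + gcd(11,5) + gcd(3,14) = 1+1+1 = 3.
Scaling by 3 multiplies the area by 3² = 9 (so the new area is 1251/2) and multiplies the boundary lattice-point count by 3, giving 9.
By Pick's theorem, the interior count of the dilated polygon is 1251/2 − 9/2 + 1 = 622.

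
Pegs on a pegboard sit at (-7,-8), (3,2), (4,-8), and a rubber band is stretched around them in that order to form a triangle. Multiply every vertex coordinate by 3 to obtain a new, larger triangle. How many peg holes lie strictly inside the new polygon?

Using the shoelace formula, 2A = |((-7)·2 − 3·(-8)) + (3·(-8) − 4·2) + (4·(-8) − (-7)·(-8))| = 110, so the area is 55.
Summing gcd(|Δx|,|Δy|) over the edges gives the boundary count: gcd(10,10) + gcd(1,10) + gcd(11,0) = 10+1+11 = 22.
Scaling by 3 multiplies the area by 3² = 9 (so the new area is 495) and multiplies the boundary lattice-point count by 3, giving 66.
By Pick's theorem, the interior count of the dilated polygon is 495 − 66/2 + 1 = 463.

463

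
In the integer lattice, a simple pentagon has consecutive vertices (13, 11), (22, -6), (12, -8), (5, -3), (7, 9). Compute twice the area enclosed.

Using the shoelace formula, 2A = |[13·(-6) − 22·11] + [22·(-8) − 12·(-6)] + [12·(-3) − 5·(-8)] + [5·9 − 7·(-3)] + [7·11 − 13·9]| = 394, so the area is 197.

394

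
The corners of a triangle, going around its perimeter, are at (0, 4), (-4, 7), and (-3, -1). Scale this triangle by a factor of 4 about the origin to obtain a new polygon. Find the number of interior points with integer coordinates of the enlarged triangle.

227

The shoelace formula gives twice the area as |(0·7 − (-4)·4) + ((-4)·(-1) − (-3)·7) + ((-3)·4 − 0·(-1))| = 29, so the area is 14.5.
The number of boundary lattice points is Σ gcd(|Δx|,|Δy|) = gcd(4,3) + gcd(1,8) + gcd(3,5) = 1+1+1 = 3.
Scaling by 4 multiplies the area by 4² = 16 (so the new area is 232) and multiplies the boundary lattice-point count by 4, giving 12.
By Pick's theorem, the interior count of the dilated polygon is 232 − 12/2 + 1 = 227.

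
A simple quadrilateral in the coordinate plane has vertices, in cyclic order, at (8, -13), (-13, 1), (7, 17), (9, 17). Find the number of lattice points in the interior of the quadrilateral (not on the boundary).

Using the shoelace formula, 2A = |[8·1 − (-13)·(-13)] + [(-13)·17 − 7·1] + [7·17 − 9·17] + [9·(-13) − 8·17]| = 676, so the area is 338.
Summing gcd(|Δx|,|Δy|) over the edges gives the boundary count: gcd(21,14) + gcd(20,16) + gcd(2,0) + gcd(1,30) = 7+4+2+1 = 14.
Pick's theorem gives I = A − B/2 + 1 = 338 − 14/2 + 1 = 332.

332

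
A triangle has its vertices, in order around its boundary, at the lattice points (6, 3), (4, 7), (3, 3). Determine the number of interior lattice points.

The shoelace formula gives twice the area as |(6·7 − 4·3) + (4·3 − 3·7) + (3·3 − 6·3)| = 12, so the area is 6.
Summing gcd(|Δx|,|Δy|) over the edges gives the boundary count: gcd(2,4) + gcd(1,4) + gcd(3,0) = 2+1+3 = 6.
Pick's theorem gives I = A − B/2 + 1 = 6 − 6/2 + 1 = 4.

4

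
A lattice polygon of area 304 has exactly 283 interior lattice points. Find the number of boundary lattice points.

Pick's theorem gives A = I + B/2 − 1, so B = 2(A − I + 1) = 2(304 − 283 + 1) = 44.

44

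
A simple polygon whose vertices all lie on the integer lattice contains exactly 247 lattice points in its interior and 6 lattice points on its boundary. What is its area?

249

By Pick's theorem, A = I + B/2 − 1 = 247 + 6/2 − 1 = 249.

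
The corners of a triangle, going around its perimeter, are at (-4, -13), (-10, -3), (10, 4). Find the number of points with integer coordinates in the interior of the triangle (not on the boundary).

Using the shoelace formula, 2A = |[(-4)·(-3) − (-10)·(-13)] + [(-10)·4 − 10·(-3)] + [10·(-13) − (-4)·4]| = 242, so the area is 121.
Summing gcd(|Δx|,|Δy|) over the edges gives the boundary count: gcd(6,10) + gcd(20,7) + gcd(14,17) = 2+1+1 = 4.
By Pick's theorem A = I + B/2 − 1, so I = 121 − 4/2 + 1 = 120.

120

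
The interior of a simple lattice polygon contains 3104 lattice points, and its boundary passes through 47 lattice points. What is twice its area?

By Pick's theorem, A = I + B/2 − 1 = 3104 + 47/2 − 1 = 6253/2.
Hence 2A = 6253.

6253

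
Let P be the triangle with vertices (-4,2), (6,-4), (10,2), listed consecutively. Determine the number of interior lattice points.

34

The shoelace formula gives twice the area as |[(-4)·(-4) − 6·2] + [6·2 − 10·(-4)] + [10·2 − (-4)·2]| = 84, so the area is 42.
The number of boundary lattice points is Σ gcd(|Δx|,|Δy|) = gcd(10,6) + gcd(4,6) + gcd(14,0) = 2+2+14 = 18.
By Pick's theorem A = I + B/2 − 1, so I = 42 − 18/2 + 1 = 34.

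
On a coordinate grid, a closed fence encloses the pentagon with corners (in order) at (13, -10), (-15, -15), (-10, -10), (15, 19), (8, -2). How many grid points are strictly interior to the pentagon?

304

By the shoelace formula, twice the signed area is |(13·(-15) − (-15)·(-10)) + ((-15)·(-10) − (-10)·(-15)) + ((-10)·19 − 15·(-10)) + (15·(-2) − 8·19) + (8·(-10) − 13·(-2))| = 621, so the area is 621/2.
Summing gcd(|Δx|,|Δy|) over the edges gives the boundary count: gcd(28,5) + gcd(5,5) + gcd(25,29) + gcd(7,21) + gcd(5,8) = 1+5+1+7+1 = 15.
Pick's theorem gives I = A − B/2 + 1 = 621/2 − 15/2 + 1 = 304.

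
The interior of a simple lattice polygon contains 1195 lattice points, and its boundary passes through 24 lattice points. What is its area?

By Pick's theorem, A = I + B/2 − 1 = 1195 + 24/2 − 1 = 1206.

1206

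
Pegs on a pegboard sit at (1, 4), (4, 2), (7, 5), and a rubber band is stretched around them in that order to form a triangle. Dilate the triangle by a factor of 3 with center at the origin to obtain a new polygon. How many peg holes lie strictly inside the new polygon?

By the shoelace formula, twice the signed area is |[1·2 − 4·4] + [4·5 − 7·2] + [7·4 − 1·5]| = 15, so the area is 15/2.
Summing gcd(|Δx|,|Δy|) over the edges gives the boundary count: gcd(3,2) + gcd(3,3) + gcd(6,1) = 1+3+1 = 5.
Scaling by 3 multiplies the area by 3² = 9 (so the new area is 67.5) and multiplies the boundary lattice-point count by 3, giving 15.
By Pick's theorem, the interior count of the dilated polygon is 67.5 − 15/2 + 1 = 61.

61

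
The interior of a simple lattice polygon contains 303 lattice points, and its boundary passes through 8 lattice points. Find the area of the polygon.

306

By Pick's theorem, A = I + B/2 − 1 = 303 + 8/2 − 1 = 306.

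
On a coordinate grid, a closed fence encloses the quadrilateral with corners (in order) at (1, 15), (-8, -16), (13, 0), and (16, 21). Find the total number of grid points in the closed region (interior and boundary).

407

The shoelace formula gives twice the area as |(1·(-16) − (-8)·15) + ((-8)·0 − 13·(-16)) + (13·21 − 16·0) + (16·15 − 1·21)| = 804, so the area is 402.
Along each edge there are gcd(|Δx|,|Δy|)+1 lattice points, so counting each shared vertex once the boundary has gcd(9,31) + gcd(21,16) + gcd(3,21) + gcd(15,6) = 1+1+3+3 = 8.
Pick's theorem gives I = A − B/2 + 1 = 402 − 8/2 + 1 = 399, so the closed region contains I + B = 399 + 8 = 407 lattice points.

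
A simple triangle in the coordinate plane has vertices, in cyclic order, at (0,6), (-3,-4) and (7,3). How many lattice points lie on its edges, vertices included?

3

Summing gcd(|Δx|,|Δy|) over the edges gives the boundary count: gcd(3,10) + gcd(10,7) + gcd(7,3) = 1+1+1 = 3.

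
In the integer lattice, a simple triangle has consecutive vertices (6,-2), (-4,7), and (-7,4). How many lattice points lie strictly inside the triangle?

27

The shoelace formula gives twice the area as |[6·7 − (-4)·(-2)] + [(-4)·4 − (-7)·7] + [(-7)·(-2) − 6·4]| = 57, so the area is 28.5.
Along each edge there are gcd(|Δx|,|Δy|)+1 lattice points, so counting each shared vertex once the boundary has gcd(10,9) + gcd(3,3) + gcd(13,6) = 1+3+1 = 5.
By Pick's theorem A = I + B/2 − 1, so I = 28.5 − 5/2 + 1 = 27.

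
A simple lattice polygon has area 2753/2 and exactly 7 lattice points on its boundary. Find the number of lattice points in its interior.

From Pick's theorem, I = A − B/2 + 1 = 2753/2 − 7/2 + 1 = 1374.

1374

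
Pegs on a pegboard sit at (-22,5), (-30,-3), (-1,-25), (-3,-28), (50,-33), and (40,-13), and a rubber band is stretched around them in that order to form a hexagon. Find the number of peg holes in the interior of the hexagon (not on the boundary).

Using the shoelace formula, 2A = |[(-22)·(-3) − (-30)·5] + [(-30)·(-25) − (-1)·(-3)] + [(-1)·(-28) − (-3)·(-25)] + [(-3)·(-33) − 50·(-28)] + [50·(-13) − 40·(-33)] + [40·5 − (-22)·(-13)]| = 2999, so the area is 2999/2.
Along each edge there are gcd(|Δx|,|Δy|)+1 lattice points, so counting each shared vertex once the boundary has gcd(8,8) + gcd(29,22) + gcd(2,3) + gcd(53,5) + gcd(10,20) + gcd(62,18) = 8+1+1+1+10+2 = 23.
By Pick's theorem A = I + B/2 − 1, so I = 2999/2 − 23/2 + 1 = 1489.

1489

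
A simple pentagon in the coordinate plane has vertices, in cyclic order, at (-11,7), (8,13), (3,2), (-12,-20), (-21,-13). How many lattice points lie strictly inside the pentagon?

By the shoelace formula, twice the signed area is |((-11)·13 − 8·7) + (8·2 − 3·13) + (3·(-20) − (-12)·2) + ((-12)·(-13) − (-21)·(-20)) + ((-21)·7 − (-11)·(-13))| = 812, so the area is 406.
Summing gcd(|Δx|,|Δy|) over the edges gives the boundary count: gcd(19,6) + gcd(5,11) + gcd(15,22) + gcd(9,7) + gcd(10,20) = 1+1+1+1+10 = 14.
Pick's theorem gives I = A − B/2 + 1 = 406 − 14/2 + 1 = 400.

400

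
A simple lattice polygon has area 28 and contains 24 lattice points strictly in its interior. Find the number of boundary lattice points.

10

Pick's theorem gives A = I + B/2 − 1, so B = 2(A − I + 1) = 2(28 − 24 + 1) = 10.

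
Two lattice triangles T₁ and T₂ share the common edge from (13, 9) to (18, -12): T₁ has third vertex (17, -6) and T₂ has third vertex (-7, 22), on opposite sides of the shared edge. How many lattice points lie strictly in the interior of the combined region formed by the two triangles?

The union is the simple quadrilateral with vertices (13, 9), (17, -6), (18, -12), (-7, 22) in order.
Using the shoelace formula, 2A = |[13·(-6) − 17·9] + [17·(-12) − 18·(-6)] + [18·22 − (-7)·(-12)] + [(-7)·9 − 13·22]| = 364, so the area is 182.
The number of boundary lattice points is Σ gcd(|Δx|,|Δy|) = gcd(4,15) + gcd(1,6) + gcd(25,34) + gcd(20,13) = 1+1+1+1 = 4.
By Pick's theorem I = A − B/2 + 1 = 182 − 4/2 + 1 = 181.

181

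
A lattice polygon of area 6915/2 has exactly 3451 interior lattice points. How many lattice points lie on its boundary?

Pick's theorem gives A = I + B/2 − 1, so B = 2(A − I + 1) = 2(6915/2 − 3451 + 1) = 15.

15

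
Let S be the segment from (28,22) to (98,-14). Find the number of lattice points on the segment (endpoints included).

3

The number of lattice points on a segment between lattice points is gcd(|Δx|,|Δy|) + 1 = gcd(70,36) + 1 = 2 + 1 = 3.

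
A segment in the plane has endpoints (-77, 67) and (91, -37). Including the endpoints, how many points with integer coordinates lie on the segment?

The number of lattice points on a segment between lattice points is gcd(|Δx|,|Δy|) + 1 = gcd(168,104) + 1 = 8 + 1 = 9.

9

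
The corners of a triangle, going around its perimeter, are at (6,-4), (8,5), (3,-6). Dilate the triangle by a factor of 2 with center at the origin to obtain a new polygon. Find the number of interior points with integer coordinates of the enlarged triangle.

Using the shoelace formula, 2A = |(6·5 − 8·(-4)) + (8·(-6) − 3·5) + (3·(-4) − 6·(-6))| = 23, so the area is 11.5.
Summing gcd(|Δx|,|Δy|) over the edges gives the boundary count: gcd(2,9) + gcd(5,11) + gcd(3,2) = 1+1+1 = 3.
Scaling by 2 multiplies the area by 2² = 4 (so the new area is 46) and multiplies the boundary lattice-point count by 2, giving 6.
By Pick's theorem, the interior count of the dilated polygon is 46 − 6/2 + 1 = 44.

44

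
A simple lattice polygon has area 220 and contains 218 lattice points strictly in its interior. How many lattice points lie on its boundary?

6

Pick's theorem gives A = I + B/2 − 1, so B = 2(A − I + 1) = 2(220 − 218 + 1) = 6.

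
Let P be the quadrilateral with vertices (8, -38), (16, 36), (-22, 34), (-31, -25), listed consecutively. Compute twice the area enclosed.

5214

The shoelace formula gives twice the area as |[8·36 − 16·(-38)] + [16·34 − (-22)·36] + [(-22)·(-25) − (-31)·34] + [(-31)·(-38) − 8·(-25)]| = 5214, so the area is 2607.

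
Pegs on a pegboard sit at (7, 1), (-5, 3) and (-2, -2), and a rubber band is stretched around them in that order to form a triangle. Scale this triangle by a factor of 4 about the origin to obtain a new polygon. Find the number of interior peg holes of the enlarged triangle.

421

By the shoelace formula, twice the signed area is |(7·3 − (-5)·1) + ((-5)·(-2) − (-2)·3) + ((-2)·1 − 7·(-2))| = 54, so the area is 27.
Summing gcd(|Δx|,|Δy|) over the edges gives the boundary count: gcd(12,2) + gcd(3,5) + gcd(9,3) = 2+1+3 = 6.
Scaling by 4 multiplies the area by 4² = 16 (so the new area is 432) and multiplies the boundary lattice-point count by 4, giving 24.
By Pick's theorem, the interior count of the dilated polygon is 432 − 24/2 + 1 = 421.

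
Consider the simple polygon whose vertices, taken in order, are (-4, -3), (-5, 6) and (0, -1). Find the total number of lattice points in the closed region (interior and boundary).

The shoelace formula gives twice the area as |[(-4)·6 − (-5)·(-3)] + [(-5)·(-1) − 0·6] + [0·(-3) − (-4)·(-1)]| = 38, so the area is 19.
The number of boundary lattice points is Σ gcd(|Δx|,|Δy|) = gcd(1,9) + gcd(5,7) + gcd(4,2) = 1+1+2 = 4.
Pick's theorem gives I = A − B/2 + 1 = 19 − 4/2 + 1 = 18, so the closed region contains I + B = 18 + 4 = 22 lattice points.

22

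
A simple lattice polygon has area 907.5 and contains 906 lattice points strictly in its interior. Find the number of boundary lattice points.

5

Pick's theorem gives A = I + B/2 − 1, so B = 2(A − I + 1) = 2(907.5 − 906 + 1) = 5.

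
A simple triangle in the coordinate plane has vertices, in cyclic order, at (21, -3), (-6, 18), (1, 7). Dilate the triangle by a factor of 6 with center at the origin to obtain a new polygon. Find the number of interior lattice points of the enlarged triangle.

Using the shoelace formula, 2A = |[21·18 − (-6)·(-3)] + [(-6)·7 − 1·18] + [1·(-3) − 21·7]| = 150, so the area is 75.
Summing gcd(|Δx|,|Δy|) over the edges gives the boundary count: gcd(27,21) + gcd(7,11) + gcd(20,10) = 3+1+10 = 14.
Scaling by 6 multiplies the area by 6² = 36 (so the new area is 2700) and multiplies the boundary lattice-point count by 6, giving 84.
By Pick's theorem, the interior count of the dilated polygon is 2700 − 84/2 + 1 = 2659.

2659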